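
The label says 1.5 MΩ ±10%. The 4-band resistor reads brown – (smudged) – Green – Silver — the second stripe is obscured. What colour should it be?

green

1500000 Ω = 15 × 10^5.
The second band gives digit 5 of the significand, and 5 is green.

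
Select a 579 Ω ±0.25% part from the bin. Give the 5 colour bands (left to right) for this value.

green, violet, white, black, blue

579 Ω = 579 × 10^0.
5 → green
7 → violet
9 → white
Multiplier 10^0 → black.
±0.25% tolerance → blue.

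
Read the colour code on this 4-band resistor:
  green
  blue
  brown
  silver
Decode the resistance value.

Green → 5 (first significant figure)
Blue → 6 (second significant figure)
Brown → ×10 multiplier
56 × 10 = 560 Ω

560 Ω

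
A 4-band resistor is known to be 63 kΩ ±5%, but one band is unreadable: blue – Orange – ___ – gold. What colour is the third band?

63000 Ω = 63 × 10^3.
The third band is the multiplier, 10^3, which is orange.

orange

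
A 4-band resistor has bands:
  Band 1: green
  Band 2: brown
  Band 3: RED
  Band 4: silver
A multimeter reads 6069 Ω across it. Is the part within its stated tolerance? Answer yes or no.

no

Green → 5 (first significant figure)
Brown → 1 (second significant figure)
Red → ×10^2 multiplier
Silver → ±10% tolerance
51 × 100 = 5100 Ω
Allowed range: 4590 Ω to 5610 Ω.
6069 Ω lies outside that range.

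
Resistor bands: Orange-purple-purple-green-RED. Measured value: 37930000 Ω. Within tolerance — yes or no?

Orange → 3 (first significant figure)
Violet → 7 (second significant figure)
Violet → 7 (third significant figure)
Green → ×10^5 multiplier
Red → ±2% tolerance
377 × 100000 = 37700000 Ω
Allowed range: 36946000 Ω to 38454000 Ω.
37930000 Ω lies inside that range.

yes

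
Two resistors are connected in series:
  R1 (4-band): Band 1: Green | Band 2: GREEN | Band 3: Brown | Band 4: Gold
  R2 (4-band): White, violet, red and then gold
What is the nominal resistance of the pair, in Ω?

R1: green, green → 55; brown ×10 → 550 Ω.
R2: white, violet → 97; red ×10^2 → 9700 Ω.
Series: 550 + 9700 = 10250 Ω.

10250 Ω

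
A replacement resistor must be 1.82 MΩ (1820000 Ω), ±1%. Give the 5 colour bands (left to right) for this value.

brown, grey, red, yellow, brown

1820000 Ω = 182 × 10^4.
1 → brown
8 → grey
2 → red
Multiplier 10^4 → yellow.
±1% tolerance → brown.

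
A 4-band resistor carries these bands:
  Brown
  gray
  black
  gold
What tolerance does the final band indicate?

±5%

The last band, gold, is the tolerance band.
Gold corresponds to ±5%.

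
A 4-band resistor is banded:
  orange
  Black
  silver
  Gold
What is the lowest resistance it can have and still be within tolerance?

Orange → 3 (first significant figure)
Black → 0 (second significant figure)
Silver → ×0.01 multiplier
Gold → ±5% tolerance
30 × 0.01 = 0.3 Ω
Lowest = 0.3 × (1 − 5/100) = 0.285 Ω.

0.285 Ω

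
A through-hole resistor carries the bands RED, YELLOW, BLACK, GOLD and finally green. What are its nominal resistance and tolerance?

Red → 2 (first significant figure)
Yellow → 4 (second significant figure)
Black → 0 (third significant figure)
Gold → ×0.1 multiplier
Green → ±0.5% tolerance
240 × 0.1 = 24 Ω

24 Ω ±0.5%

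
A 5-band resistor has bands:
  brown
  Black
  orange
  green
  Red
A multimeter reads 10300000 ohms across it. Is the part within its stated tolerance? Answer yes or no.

Brown → 1 (first significant figure)
Black → 0 (second significant figure)
Orange → 3 (third significant figure)
Green → ×10^5 multiplier
Red → ±2% tolerance
103 × 100000 = 10300000 Ω
Allowed range: 10094000 Ω to 10506000 Ω.
10300000 ohms lies inside that range.

yes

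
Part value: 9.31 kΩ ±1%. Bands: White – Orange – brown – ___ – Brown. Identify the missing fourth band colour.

brown

9310 Ω = 931 × 10^1.
The fourth band is the multiplier, 10^1, which is brown.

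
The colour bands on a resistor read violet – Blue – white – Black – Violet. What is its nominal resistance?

769 Ω

Violet → 7 (first significant figure)
Blue → 6 (second significant figure)
White → 9 (third significant figure)
Black → ×1 multiplier
769 × 1 = 769 Ω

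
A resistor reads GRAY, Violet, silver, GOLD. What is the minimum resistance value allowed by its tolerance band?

0.8265 Ω

Grey → 8 (first significant figure)
Violet → 7 (second significant figure)
Silver → ×0.01 multiplier
Gold → ±5% tolerance
87 × 0.01 = 0.87 Ω
Minimum = 0.87 × (1 − 5/100) = 0.8265 Ω.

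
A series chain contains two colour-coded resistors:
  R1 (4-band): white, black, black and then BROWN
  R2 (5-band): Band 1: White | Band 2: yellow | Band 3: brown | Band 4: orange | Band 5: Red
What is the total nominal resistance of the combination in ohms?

R1: white, black → 90; black ×1 → 90 Ω.
R2: white, yellow, brown → 941; orange ×10^3 → 941000 Ω.
Series: 90 + 941000 = 941090 Ω.

941090 Ω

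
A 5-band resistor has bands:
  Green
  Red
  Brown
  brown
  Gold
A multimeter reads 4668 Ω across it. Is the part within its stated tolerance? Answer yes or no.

no

Green → 5 (first significant figure)
Red → 2 (second significant figure)
Brown → 1 (third significant figure)
Brown → ×10 multiplier
Gold → ±5% tolerance
521 × 10 = 5210 Ω
Allowed range: 4949.5 Ω to 5470.5 Ω.
4668 Ω lies outside that range.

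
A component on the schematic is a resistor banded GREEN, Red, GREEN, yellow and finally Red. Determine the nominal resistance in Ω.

Green → 5 (first significant figure)
Red → 2 (second significant figure)
Green → 5 (third significant figure)
Yellow → ×10^4 multiplier
525 × 10000 = 5250000 Ω

5250000 Ω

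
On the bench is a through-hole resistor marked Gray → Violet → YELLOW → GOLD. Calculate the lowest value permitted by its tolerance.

Grey → 8 (first significant figure)
Violet → 7 (second significant figure)
Yellow → ×10^4 multiplier
Gold → ±5% tolerance
87 × 10000 = 870000 Ω
Lowest = 870000 × (1 − 5/100) = 826500 Ω.

826500 Ω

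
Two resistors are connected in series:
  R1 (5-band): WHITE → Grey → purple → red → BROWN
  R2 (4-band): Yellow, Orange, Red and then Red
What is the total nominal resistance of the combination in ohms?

R1: white, grey, violet → 987; red ×10^2 → 98700 Ω.
R2: yellow, orange → 43; red ×10^2 → 4300 Ω.
Series: 98700 + 4300 = 103000 Ω.

103000 Ω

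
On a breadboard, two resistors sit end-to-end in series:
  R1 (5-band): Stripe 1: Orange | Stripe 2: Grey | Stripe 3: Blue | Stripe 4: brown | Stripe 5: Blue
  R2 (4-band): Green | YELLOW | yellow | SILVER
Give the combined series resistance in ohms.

R1: orange, grey, blue → 386; brown ×10 → 3860 Ω.
R2: green, yellow → 54; yellow ×10^4 → 540000 Ω.
Series: 3860 + 540000 = 543860 Ω.

543860 Ω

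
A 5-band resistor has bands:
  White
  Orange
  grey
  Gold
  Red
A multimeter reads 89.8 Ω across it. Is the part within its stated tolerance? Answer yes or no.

White → 9 (first significant figure)
Orange → 3 (second significant figure)
Grey → 8 (third significant figure)
Gold → ×0.1 multiplier
Red → ±2% tolerance
938 × 0.1 = 93.8 Ω
Allowed range: 91.924 Ω to 95.676 Ω.
89.8 Ω lies outside that range.

no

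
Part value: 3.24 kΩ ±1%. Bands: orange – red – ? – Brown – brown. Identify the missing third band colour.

3240 Ω = 324 × 10^1.
The third band gives digit 4 of the significand, and 4 is yellow.

yellow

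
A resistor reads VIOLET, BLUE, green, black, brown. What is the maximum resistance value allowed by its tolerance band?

Violet → 7 (first significant figure)
Blue → 6 (second significant figure)
Green → 5 (third significant figure)
Black → ×1 multiplier
Brown → ±1% tolerance
765 × 1 = 765 Ω
Maximum = 765 × (1 + 1/100) = 772.65 Ω.

772.65 Ω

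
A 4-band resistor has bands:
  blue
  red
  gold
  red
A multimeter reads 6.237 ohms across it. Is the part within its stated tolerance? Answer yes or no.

Blue → 6 (first significant figure)
Red → 2 (second significant figure)
Gold → ×0.1 multiplier
Red → ±2% tolerance
62 × 0.1 = 6.2 Ω
Allowed range: 6.076 Ω to 6.324 Ω.
6.237 ohms lies inside that range.

yes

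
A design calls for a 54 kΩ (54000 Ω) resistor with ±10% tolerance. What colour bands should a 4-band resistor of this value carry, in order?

green, yellow, orange, silver

54000 Ω = 54 × 10^3.
5 → green
4 → yellow
Multiplier 10^3 → orange.
±10% tolerance → silver.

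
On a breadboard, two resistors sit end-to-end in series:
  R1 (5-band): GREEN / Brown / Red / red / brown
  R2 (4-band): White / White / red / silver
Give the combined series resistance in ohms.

R1: green, brown, red → 512; red ×10^2 → 51200 Ω.
R2: white, white → 99; red ×10^2 → 9900 Ω.
Series: 51200 + 9900 = 61100 Ω.

61100 Ω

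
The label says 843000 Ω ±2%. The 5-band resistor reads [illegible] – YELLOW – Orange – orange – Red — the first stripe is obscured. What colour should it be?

843000 Ω = 843 × 10^3.
The first band gives digit 8 of the significand, and 8 is grey.

grey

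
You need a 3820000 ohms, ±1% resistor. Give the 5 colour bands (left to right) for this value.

3820000 Ω = 382 × 10^4.
3 → orange
8 → grey
2 → red
Multiplier 10^4 → yellow.
±1% tolerance → brown.

orange, grey, red, yellow, brown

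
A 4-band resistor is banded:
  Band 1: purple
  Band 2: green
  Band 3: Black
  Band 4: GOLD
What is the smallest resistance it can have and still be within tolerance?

71.25 Ω

Violet → 7 (first significant figure)
Green → 5 (second significant figure)
Black → ×1 multiplier
Gold → ±5% tolerance
75 × 1 = 75 Ω
Smallest = 75 × (1 − 5/100) = 71.25 Ω.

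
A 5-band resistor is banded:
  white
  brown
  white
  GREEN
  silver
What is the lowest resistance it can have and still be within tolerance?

82710000 Ω

White → 9 (first significant figure)
Brown → 1 (second significant figure)
White → 9 (third significant figure)
Green → ×10^5 multiplier
Silver → ±10% tolerance
919 × 100000 = 91900000 Ω
Lowest = 91900000 × (1 − 10/100) = 82710000 Ω.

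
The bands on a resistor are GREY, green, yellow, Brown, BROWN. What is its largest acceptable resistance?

8625.4 Ω

Grey → 8 (first significant figure)
Green → 5 (second significant figure)
Yellow → 4 (third significant figure)
Brown → ×10 multiplier
Brown → ±1% tolerance
854 × 10 = 8540 Ω
Largest = 8540 × (1 + 1/100) = 8625.4 Ω.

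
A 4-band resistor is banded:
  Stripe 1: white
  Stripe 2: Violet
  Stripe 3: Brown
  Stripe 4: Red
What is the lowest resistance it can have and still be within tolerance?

950.6 Ω

White → 9 (first significant figure)
Violet → 7 (second significant figure)
Brown → ×10 multiplier
Red → ±2% tolerance
97 × 10 = 970 Ω
Lowest = 970 × (1 − 2/100) = 950.6 Ω.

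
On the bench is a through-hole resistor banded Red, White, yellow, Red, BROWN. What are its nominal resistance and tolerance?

Red → 2 (first significant figure)
White → 9 (second significant figure)
Yellow → 4 (third significant figure)
Red → ×10^2 multiplier
Brown → ±1% tolerance
294 × 100 = 29400 Ω

29400 Ω ±1%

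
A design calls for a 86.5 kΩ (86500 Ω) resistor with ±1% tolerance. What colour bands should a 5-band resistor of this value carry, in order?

grey, blue, green, red, brown

86500 Ω = 865 × 10^2.
8 → grey
6 → blue
5 → green
Multiplier 10^2 → red.
±1% tolerance → brown.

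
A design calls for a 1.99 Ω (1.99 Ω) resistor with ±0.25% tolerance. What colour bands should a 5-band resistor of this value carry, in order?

1.99 Ω = 199 × 10^-2.
1 → brown
9 → white
9 → white
Multiplier 10^-2 → silver.
±0.25% tolerance → blue.

brown, white, white, silver, blue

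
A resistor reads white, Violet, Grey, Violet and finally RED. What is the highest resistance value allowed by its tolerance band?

White → 9 (first significant figure)
Violet → 7 (second significant figure)
Grey → 8 (third significant figure)
Violet → ×10^7 multiplier
Red → ±2% tolerance
978 × 10000000 = 9780000000 Ω
Highest = 9780000000 × (1 + 2/100) = 9975600000 Ω.

9975600000 Ω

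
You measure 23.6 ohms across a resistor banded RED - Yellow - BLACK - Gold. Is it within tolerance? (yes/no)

yes

Red → 2 (first significant figure)
Yellow → 4 (second significant figure)
Black → ×1 multiplier
Gold → ±5% tolerance
24 × 1 = 24 Ω
Allowed range: 22.8 Ω to 25.2 Ω.
23.6 ohms lies inside that range.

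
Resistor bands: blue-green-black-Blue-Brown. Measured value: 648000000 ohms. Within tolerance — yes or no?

Blue → 6 (first significant figure)
Green → 5 (second significant figure)
Black → 0 (third significant figure)
Blue → ×10^6 multiplier
Brown → ±1% tolerance
650 × 1000000 = 650000000 Ω
Allowed range: 643500000 Ω to 656500000 Ω.
648000000 ohms lies inside that range.

yes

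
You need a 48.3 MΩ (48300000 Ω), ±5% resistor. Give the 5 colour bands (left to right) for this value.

yellow, grey, orange, green, gold

48300000 Ω = 483 × 10^5.
4 → yellow
8 → grey
3 → orange
Multiplier 10^5 → green.
±5% tolerance → gold.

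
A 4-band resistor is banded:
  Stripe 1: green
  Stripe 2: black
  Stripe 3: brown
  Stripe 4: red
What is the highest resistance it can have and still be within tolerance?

510 Ω

Green → 5 (first significant figure)
Black → 0 (second significant figure)
Brown → ×10 multiplier
Red → ±2% tolerance
50 × 10 = 500 Ω
Highest = 500 × (1 + 2/100) = 510 Ω.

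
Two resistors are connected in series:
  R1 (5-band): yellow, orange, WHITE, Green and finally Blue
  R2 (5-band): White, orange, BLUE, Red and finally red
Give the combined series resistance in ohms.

43993600 Ω

R1: yellow, orange, white → 439; green ×10^5 → 43900000 Ω.
R2: white, orange, blue → 936; red ×10^2 → 93600 Ω.
Series: 43900000 + 93600 = 43993600 Ω.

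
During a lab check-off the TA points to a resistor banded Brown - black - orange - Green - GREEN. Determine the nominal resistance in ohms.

Brown → 1 (first significant figure)
Black → 0 (second significant figure)
Orange → 3 (third significant figure)
Green → ×10^5 multiplier
103 × 100000 = 10300000 Ω

10300000 Ω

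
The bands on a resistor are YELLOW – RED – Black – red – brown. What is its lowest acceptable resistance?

Yellow → 4 (first significant figure)
Red → 2 (second significant figure)
Black → 0 (third significant figure)
Red → ×10^2 multiplier
Brown → ±1% tolerance
420 × 100 = 42000 Ω
Lowest = 42000 × (1 − 1/100) = 41580 Ω.

41580 Ω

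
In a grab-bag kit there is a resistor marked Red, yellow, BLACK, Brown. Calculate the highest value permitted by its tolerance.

Red → 2 (first significant figure)
Yellow → 4 (second significant figure)
Black → ×1 multiplier
Brown → ±1% tolerance
24 × 1 = 24 Ω
Highest = 24 × (1 + 1/100) = 24.24 Ω.

24.24 Ω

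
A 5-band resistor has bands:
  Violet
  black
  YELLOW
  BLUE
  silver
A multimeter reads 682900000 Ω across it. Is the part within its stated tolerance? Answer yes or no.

Violet → 7 (first significant figure)
Black → 0 (second significant figure)
Yellow → 4 (third significant figure)
Blue → ×10^6 multiplier
Silver → ±10% tolerance
704 × 1000000 = 704000000 Ω
Allowed range: 633600000 Ω to 774400000 Ω.
682900000 Ω lies inside that range.

yes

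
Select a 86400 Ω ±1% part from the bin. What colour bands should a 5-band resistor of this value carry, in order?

86400 Ω = 864 × 10^2.
8 → grey
6 → blue
4 → yellow
Multiplier 10^2 → red.
±1% tolerance → brown.

grey, blue, yellow, red, brown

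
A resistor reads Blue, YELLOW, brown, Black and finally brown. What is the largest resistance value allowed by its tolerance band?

Blue → 6 (first significant figure)
Yellow → 4 (second significant figure)
Brown → 1 (third significant figure)
Black → ×1 multiplier
Brown → ±1% tolerance
641 × 1 = 641 Ω
Largest = 641 × (1 + 1/100) = 647.41 Ω.

647.41 Ω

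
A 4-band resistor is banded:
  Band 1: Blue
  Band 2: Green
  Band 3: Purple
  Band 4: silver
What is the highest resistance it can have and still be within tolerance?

715000000 Ω

Blue → 6 (first significant figure)
Green → 5 (second significant figure)
Violet → ×10^7 multiplier
Silver → ±10% tolerance
65 × 10000000 = 650000000 Ω
Highest = 650000000 × (1 + 10/100) = 715000000 Ω.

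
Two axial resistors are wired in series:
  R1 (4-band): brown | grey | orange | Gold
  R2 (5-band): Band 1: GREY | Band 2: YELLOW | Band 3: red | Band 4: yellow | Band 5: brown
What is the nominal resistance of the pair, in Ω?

R1: brown, grey → 18; orange ×10^3 → 18000 Ω.
R2: grey, yellow, red → 842; yellow ×10^4 → 8420000 Ω.
Series: 18000 + 8420000 = 8438000 Ω.

8438000 Ω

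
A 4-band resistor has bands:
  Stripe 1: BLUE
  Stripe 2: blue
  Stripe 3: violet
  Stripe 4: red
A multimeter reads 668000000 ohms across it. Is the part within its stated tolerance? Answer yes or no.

Blue → 6 (first significant figure)
Blue → 6 (second significant figure)
Violet → ×10^7 multiplier
Red → ±2% tolerance
66 × 10000000 = 660000000 Ω
Allowed range: 646800000 Ω to 673200000 Ω.
668000000 ohms lies inside that range.

yes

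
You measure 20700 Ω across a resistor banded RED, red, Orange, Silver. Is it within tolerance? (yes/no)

Red → 2 (first significant figure)
Red → 2 (second significant figure)
Orange → ×10^3 multiplier
Silver → ±10% tolerance
22 × 1000 = 22000 Ω
Allowed range: 19800 Ω to 24200 Ω.
20700 Ω lies inside that range.

yes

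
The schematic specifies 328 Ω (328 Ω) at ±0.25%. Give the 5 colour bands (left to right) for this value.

orange, red, grey, black, blue

328 Ω = 328 × 10^0.
3 → orange
2 → red
8 → grey
Multiplier 10^0 → black.
±0.25% tolerance → blue.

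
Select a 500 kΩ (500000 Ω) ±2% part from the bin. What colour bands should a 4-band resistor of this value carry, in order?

green, black, yellow, red

500000 Ω = 50 × 10^4.
5 → green
0 → black
Multiplier 10^4 → yellow.
±2% tolerance → red.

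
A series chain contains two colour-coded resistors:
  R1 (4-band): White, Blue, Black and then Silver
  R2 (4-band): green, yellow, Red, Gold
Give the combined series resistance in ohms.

5496 Ω

R1: white, blue → 96; black ×1 → 96 Ω.
R2: green, yellow → 54; red ×10^2 → 5400 Ω.
Series: 96 + 5400 = 5496 Ω.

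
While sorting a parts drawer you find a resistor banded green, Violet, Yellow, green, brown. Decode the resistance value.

Green → 5 (first significant figure)
Violet → 7 (second significant figure)
Yellow → 4 (third significant figure)
Green → ×10^5 multiplier
574 × 100000 = 57400000 Ω

57400000 Ω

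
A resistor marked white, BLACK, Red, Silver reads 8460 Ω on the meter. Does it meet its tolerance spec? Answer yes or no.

yes

White → 9 (first significant figure)
Black → 0 (second significant figure)
Red → ×10^2 multiplier
Silver → ±10% tolerance
90 × 100 = 9000 Ω
Allowed range: 8100 Ω to 9900 Ω.
8460 Ω lies inside that range.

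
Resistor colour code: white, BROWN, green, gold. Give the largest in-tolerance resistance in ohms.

White → 9 (first significant figure)
Brown → 1 (second significant figure)
Green → ×10^5 multiplier
Gold → ±5% tolerance
91 × 100000 = 9100000 Ω
Largest = 9100000 × (1 + 5/100) = 9555000 Ω.

9555000 Ω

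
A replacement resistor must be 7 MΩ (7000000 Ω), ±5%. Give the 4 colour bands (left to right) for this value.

violet, black, green, gold

7000000 Ω = 70 × 10^5.
7 → violet
0 → black
Multiplier 10^5 → green.
±5% tolerance → gold.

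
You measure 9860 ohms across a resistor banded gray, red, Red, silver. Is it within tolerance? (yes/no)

no

Grey → 8 (first significant figure)
Red → 2 (second significant figure)
Red → ×10^2 multiplier
Silver → ±10% tolerance
82 × 100 = 8200 Ω
Allowed range: 7380 Ω to 9020 Ω.
9860 ohms lies outside that range.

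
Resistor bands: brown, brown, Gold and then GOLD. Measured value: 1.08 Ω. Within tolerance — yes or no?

yes

Brown → 1 (first significant figure)
Brown → 1 (second significant figure)
Gold → ×0.1 multiplier
Gold → ±5% tolerance
11 × 0.1 = 1.1 Ω
Allowed range: 1.045 Ω to 1.155 Ω.
1.08 Ω lies inside that range.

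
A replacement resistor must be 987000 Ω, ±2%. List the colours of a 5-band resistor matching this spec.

white, grey, violet, orange, red

987000 Ω = 987 × 10^3.
9 → white
8 → grey
7 → violet
Multiplier 10^3 → orange.
±2% tolerance → red.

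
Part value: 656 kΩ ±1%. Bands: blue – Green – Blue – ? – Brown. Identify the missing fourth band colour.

orange

656000 Ω = 656 × 10^3.
The fourth band is the multiplier, 10^3, which is orange.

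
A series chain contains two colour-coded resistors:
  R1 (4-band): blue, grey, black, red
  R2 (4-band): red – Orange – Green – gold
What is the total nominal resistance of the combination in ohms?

2300068 Ω

R1: blue, grey → 68; black ×1 → 68 Ω.
R2: red, orange → 23; green ×10^5 → 2300000 Ω.
Series: 68 + 2300000 = 2300068 Ω.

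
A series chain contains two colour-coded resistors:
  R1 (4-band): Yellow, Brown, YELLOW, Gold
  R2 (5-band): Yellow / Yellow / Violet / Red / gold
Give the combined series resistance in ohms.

454700 Ω

R1: yellow, brown → 41; yellow ×10^4 → 410000 Ω.
R2: yellow, yellow, violet → 447; red ×10^2 → 44700 Ω.
Series: 410000 + 44700 = 454700 Ω.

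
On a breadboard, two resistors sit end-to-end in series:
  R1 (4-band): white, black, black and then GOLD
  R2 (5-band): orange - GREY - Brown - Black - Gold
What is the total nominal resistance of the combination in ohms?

R1: white, black → 90; black ×1 → 90 Ω.
R2: orange, grey, brown → 381; black ×1 → 381 Ω.
Series: 90 + 381 = 471 Ω.

471 Ω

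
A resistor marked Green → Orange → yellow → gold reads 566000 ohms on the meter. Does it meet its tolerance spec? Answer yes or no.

Green → 5 (first significant figure)
Orange → 3 (second significant figure)
Yellow → ×10^4 multiplier
Gold → ±5% tolerance
53 × 10000 = 530000 Ω
Allowed range: 503500 Ω to 556500 Ω.
566000 ohms lies outside that range.

no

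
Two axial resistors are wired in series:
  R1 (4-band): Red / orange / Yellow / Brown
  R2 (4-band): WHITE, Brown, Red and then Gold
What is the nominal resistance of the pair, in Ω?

239100 Ω

R1: red, orange → 23; yellow ×10^4 → 230000 Ω.
R2: white, brown → 91; red ×10^2 → 9100 Ω.
Series: 230000 + 9100 = 239100 Ω.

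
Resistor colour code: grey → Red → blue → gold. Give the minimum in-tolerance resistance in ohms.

Grey → 8 (first significant figure)
Red → 2 (second significant figure)
Blue → ×10^6 multiplier
Gold → ±5% tolerance
82 × 1000000 = 82000000 Ω
Minimum = 82000000 × (1 − 5/100) = 77900000 Ω.

77900000 Ω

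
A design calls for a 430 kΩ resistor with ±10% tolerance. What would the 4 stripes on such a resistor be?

430000 Ω = 43 × 10^4.
4 → yellow
3 → orange
Multiplier 10^4 → yellow.
±10% tolerance → silver.

yellow, orange, yellow, silver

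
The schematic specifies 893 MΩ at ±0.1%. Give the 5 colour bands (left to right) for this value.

893000000 Ω = 893 × 10^6.
8 → grey
9 → white
3 → orange
Multiplier 10^6 → blue.
±0.1% tolerance → violet.

grey, white, orange, blue, violet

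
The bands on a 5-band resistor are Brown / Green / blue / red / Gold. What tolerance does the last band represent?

±5%

The last band, gold, is the tolerance band.
Gold corresponds to ±5%.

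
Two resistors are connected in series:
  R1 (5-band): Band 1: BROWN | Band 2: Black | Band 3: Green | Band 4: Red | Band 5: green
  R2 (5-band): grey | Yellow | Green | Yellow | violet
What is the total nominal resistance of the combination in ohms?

R1: brown, black, green → 105; red ×10^2 → 10500 Ω.
R2: grey, yellow, green → 845; yellow ×10^4 → 8450000 Ω.
Series: 10500 + 8450000 = 8460500 Ω.

8460500 Ω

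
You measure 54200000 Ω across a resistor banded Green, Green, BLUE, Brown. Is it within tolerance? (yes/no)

Green → 5 (first significant figure)
Green → 5 (second significant figure)
Blue → ×10^6 multiplier
Brown → ±1% tolerance
55 × 1000000 = 55000000 Ω
Allowed range: 54450000 Ω to 55550000 Ω.
54200000 Ω lies outside that range.

no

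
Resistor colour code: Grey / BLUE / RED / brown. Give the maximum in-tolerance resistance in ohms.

Grey → 8 (first significant figure)
Blue → 6 (second significant figure)
Red → ×10^2 multiplier
Brown → ±1% tolerance
86 × 100 = 8600 Ω
Maximum = 8600 × (1 + 1/100) = 8686 Ω.

8686 Ω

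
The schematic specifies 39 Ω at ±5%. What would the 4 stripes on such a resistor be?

orange, white, black, gold

39 Ω = 39 × 10^0.
3 → orange
9 → white
Multiplier 10^0 → black.
±5% tolerance → gold.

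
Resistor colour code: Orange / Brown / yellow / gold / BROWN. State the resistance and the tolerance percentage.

31.4 Ω ±1%

Orange → 3 (first significant figure)
Brown → 1 (second significant figure)
Yellow → 4 (third significant figure)
Gold → ×0.1 multiplier
Brown → ±1% tolerance
314 × 0.1 = 31.4 Ω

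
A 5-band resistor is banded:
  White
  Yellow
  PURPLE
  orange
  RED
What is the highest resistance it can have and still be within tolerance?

White → 9 (first significant figure)
Yellow → 4 (second significant figure)
Violet → 7 (third significant figure)
Orange → ×10^3 multiplier
Red → ±2% tolerance
947 × 1000 = 947000 Ω
Highest = 947000 × (1 + 2/100) = 965940 Ω.

965940 Ω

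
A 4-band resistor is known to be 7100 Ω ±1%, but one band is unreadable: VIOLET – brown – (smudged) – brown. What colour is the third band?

7100 Ω = 71 × 10^2.
The third band is the multiplier, 10^2, which is red.

red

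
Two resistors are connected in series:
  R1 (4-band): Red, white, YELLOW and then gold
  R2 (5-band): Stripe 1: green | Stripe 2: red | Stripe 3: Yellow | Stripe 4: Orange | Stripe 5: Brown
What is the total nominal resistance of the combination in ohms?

814000 Ω

R1: red, white → 29; yellow ×10^4 → 290000 Ω.
R2: green, red, yellow → 524; orange ×10^3 → 524000 Ω.
Series: 290000 + 524000 = 814000 Ω.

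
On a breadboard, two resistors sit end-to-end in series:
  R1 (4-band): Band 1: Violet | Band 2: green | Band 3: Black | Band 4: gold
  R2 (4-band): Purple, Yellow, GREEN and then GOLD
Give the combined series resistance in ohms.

7400075 Ω

R1: violet, green → 75; black ×1 → 75 Ω.
R2: violet, yellow → 74; green ×10^5 → 7400000 Ω.
Series: 75 + 7400000 = 7400075 Ω.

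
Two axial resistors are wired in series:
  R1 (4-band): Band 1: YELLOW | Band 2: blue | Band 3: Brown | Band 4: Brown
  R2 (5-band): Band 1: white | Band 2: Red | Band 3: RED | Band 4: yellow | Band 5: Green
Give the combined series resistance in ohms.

9220460 Ω

R1: yellow, blue → 46; brown ×10 → 460 Ω.
R2: white, red, red → 922; yellow ×10^4 → 9220000 Ω.
Series: 460 + 9220000 = 9220460 Ω.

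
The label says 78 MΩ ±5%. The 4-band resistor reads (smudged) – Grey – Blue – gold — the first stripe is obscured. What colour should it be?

78000000 Ω = 78 × 10^6.
The first band gives digit 7 of the significand, and 7 is violet.

violet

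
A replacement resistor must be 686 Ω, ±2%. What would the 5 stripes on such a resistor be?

blue, grey, blue, black, red

686 Ω = 686 × 10^0.
6 → blue
8 → grey
6 → blue
Multiplier 10^0 → black.
±2% tolerance → red.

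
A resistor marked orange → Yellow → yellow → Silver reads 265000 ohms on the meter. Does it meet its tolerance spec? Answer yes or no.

Orange → 3 (first significant figure)
Yellow → 4 (second significant figure)
Yellow → ×10^4 multiplier
Silver → ±10% tolerance
34 × 10000 = 340000 Ω
Allowed range: 306000 Ω to 374000 Ω.
265000 ohms lies outside that range.

no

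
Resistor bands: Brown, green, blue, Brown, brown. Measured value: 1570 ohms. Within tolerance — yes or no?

yes

Brown → 1 (first significant figure)
Green → 5 (second significant figure)
Blue → 6 (third significant figure)
Brown → ×10 multiplier
Brown → ±1% tolerance
156 × 10 = 1560 Ω
Allowed range: 1544.4 Ω to 1575.6 Ω.
1570 ohms lies inside that range.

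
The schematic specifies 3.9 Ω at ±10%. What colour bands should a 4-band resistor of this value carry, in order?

orange, white, gold, silver

3.9 Ω = 39 × 10^-1.
3 → orange
9 → white
Multiplier 10^-1 → gold.
±10% tolerance → silver.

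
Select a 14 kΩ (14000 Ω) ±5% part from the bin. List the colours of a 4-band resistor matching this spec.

brown, yellow, orange, gold

14000 Ω = 14 × 10^3.
1 → brown
4 → yellow
Multiplier 10^3 → orange.
±5% tolerance → gold.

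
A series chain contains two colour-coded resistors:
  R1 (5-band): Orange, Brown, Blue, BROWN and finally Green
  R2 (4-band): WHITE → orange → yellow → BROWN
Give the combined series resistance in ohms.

R1: orange, brown, blue → 316; brown ×10 → 3160 Ω.
R2: white, orange → 93; yellow ×10^4 → 930000 Ω.
Series: 3160 + 930000 = 933160 Ω.

933160 Ω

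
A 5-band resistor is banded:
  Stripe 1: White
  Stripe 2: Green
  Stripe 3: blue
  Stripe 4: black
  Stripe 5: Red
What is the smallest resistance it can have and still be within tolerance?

936.88 Ω

White → 9 (first significant figure)
Green → 5 (second significant figure)
Blue → 6 (third significant figure)
Black → ×1 multiplier
Red → ±2% tolerance
956 × 1 = 956 Ω
Smallest = 956 × (1 − 2/100) = 936.88 Ω.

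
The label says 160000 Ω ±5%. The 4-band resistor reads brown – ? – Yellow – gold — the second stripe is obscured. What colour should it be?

160000 Ω = 16 × 10^4.
The second band gives digit 6 of the significand, and 6 is blue.

blue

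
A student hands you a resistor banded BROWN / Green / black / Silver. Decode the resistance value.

15 Ω

Brown → 1 (first significant figure)
Green → 5 (second significant figure)
Black → ×1 multiplier
15 × 1 = 15 Ω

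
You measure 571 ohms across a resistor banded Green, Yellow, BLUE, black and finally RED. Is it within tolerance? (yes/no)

Green → 5 (first significant figure)
Yellow → 4 (second significant figure)
Blue → 6 (third significant figure)
Black → ×1 multiplier
Red → ±2% tolerance
546 × 1 = 546 Ω
Allowed range: 535.08 Ω to 556.92 Ω.
571 ohms lies outside that range.

no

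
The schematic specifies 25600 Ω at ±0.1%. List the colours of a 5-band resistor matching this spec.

25600 Ω = 256 × 10^2.
2 → red
5 → green
6 → blue
Multiplier 10^2 → red.
±0.1% tolerance → violet.

red, green, blue, red, violet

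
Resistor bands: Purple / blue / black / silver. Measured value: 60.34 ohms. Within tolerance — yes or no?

no

Violet → 7 (first significant figure)
Blue → 6 (second significant figure)
Black → ×1 multiplier
Silver → ±10% tolerance
76 × 1 = 76 Ω
Allowed range: 68.4 Ω to 83.6 Ω.
60.34 ohms lies outside that range.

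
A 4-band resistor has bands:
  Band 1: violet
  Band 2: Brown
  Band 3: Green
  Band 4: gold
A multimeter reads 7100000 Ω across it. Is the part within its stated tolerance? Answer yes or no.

yes

Violet → 7 (first significant figure)
Brown → 1 (second significant figure)
Green → ×10^5 multiplier
Gold → ±5% tolerance
71 × 100000 = 7100000 Ω
Allowed range: 6745000 Ω to 7455000 Ω.
7100000 Ω lies inside that range.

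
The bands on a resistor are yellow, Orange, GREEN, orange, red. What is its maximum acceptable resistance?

443700 Ω

Yellow → 4 (first significant figure)
Orange → 3 (second significant figure)
Green → 5 (third significant figure)
Orange → ×10^3 multiplier
Red → ±2% tolerance
435 × 1000 = 435000 Ω
Maximum = 435000 × (1 + 2/100) = 443700 Ω.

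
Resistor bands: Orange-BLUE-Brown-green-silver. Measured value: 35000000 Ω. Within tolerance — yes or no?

yes

Orange → 3 (first significant figure)
Blue → 6 (second significant figure)
Brown → 1 (third significant figure)
Green → ×10^5 multiplier
Silver → ±10% tolerance
361 × 100000 = 36100000 Ω
Allowed range: 32490000 Ω to 39710000 Ω.
35000000 Ω lies inside that range.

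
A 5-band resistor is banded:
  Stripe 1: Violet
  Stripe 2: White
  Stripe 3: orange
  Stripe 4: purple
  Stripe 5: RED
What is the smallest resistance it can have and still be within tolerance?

7771400000 Ω

Violet → 7 (first significant figure)
White → 9 (second significant figure)
Orange → 3 (third significant figure)
Violet → ×10^7 multiplier
Red → ±2% tolerance
793 × 10000000 = 7930000000 Ω
Smallest = 7930000000 × (1 − 2/100) = 7771400000 Ω.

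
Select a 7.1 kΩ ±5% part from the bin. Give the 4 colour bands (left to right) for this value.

violet, brown, red, gold

7100 Ω = 71 × 10^2.
7 → violet
1 → brown
Multiplier 10^2 → red.
±5% tolerance → gold.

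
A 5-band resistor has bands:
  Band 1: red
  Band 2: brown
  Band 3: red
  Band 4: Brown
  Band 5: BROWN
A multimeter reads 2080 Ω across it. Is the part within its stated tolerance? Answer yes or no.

Red → 2 (first significant figure)
Brown → 1 (second significant figure)
Red → 2 (third significant figure)
Brown → ×10 multiplier
Brown → ±1% tolerance
212 × 10 = 2120 Ω
Allowed range: 2098.8 Ω to 2141.2 Ω.
2080 Ω lies outside that range.

no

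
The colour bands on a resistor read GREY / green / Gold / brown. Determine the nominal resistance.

Grey → 8 (first significant figure)
Green → 5 (second significant figure)
Gold → ×0.1 multiplier
85 × 0.1 = 8.5 Ω

8.5 Ω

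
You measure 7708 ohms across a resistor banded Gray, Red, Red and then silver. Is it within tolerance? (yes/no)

yes

Grey → 8 (first significant figure)
Red → 2 (second significant figure)
Red → ×10^2 multiplier
Silver → ±10% tolerance
82 × 100 = 8200 Ω
Allowed range: 7380 Ω to 9020 Ω.
7708 ohms lies inside that range.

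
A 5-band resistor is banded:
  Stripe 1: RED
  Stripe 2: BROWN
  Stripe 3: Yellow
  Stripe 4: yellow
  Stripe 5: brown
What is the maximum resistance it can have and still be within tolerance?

Red → 2 (first significant figure)
Brown → 1 (second significant figure)
Yellow → 4 (third significant figure)
Yellow → ×10^4 multiplier
Brown → ±1% tolerance
214 × 10000 = 2140000 Ω
Maximum = 2140000 × (1 + 1/100) = 2161400 Ω.

2161400 Ω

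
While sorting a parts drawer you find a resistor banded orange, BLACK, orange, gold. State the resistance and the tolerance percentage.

30000 Ω ±5%

Orange → 3 (first significant figure)
Black → 0 (second significant figure)
Orange → ×10^3 multiplier
Gold → ±5% tolerance
30 × 1000 = 30000 Ω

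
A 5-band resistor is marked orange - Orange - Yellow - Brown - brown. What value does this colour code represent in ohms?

Orange → 3 (first significant figure)
Orange → 3 (second significant figure)
Yellow → 4 (third significant figure)
Brown → ×10 multiplier
334 × 10 = 3340 Ω

3340 Ω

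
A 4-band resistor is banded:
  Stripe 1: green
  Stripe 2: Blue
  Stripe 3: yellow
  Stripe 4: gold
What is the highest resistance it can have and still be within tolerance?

588000 Ω

Green → 5 (first significant figure)
Blue → 6 (second significant figure)
Yellow → ×10^4 multiplier
Gold → ±5% tolerance
56 × 10000 = 560000 Ω
Highest = 560000 × (1 + 5/100) = 588000 Ω.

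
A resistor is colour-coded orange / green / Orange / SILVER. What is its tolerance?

The last band, silver, is the tolerance band.
Silver corresponds to ±10%.

±10%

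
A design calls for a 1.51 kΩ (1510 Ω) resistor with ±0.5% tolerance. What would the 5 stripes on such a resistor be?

brown, green, brown, brown, green

1510 Ω = 151 × 10^1.
1 → brown
5 → green
1 → brown
Multiplier 10^1 → brown.
±0.5% tolerance → green.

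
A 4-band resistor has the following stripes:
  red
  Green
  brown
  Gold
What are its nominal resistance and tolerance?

Red → 2 (first significant figure)
Green → 5 (second significant figure)
Brown → ×10 multiplier
Gold → ±5% tolerance
25 × 10 = 250 Ω

250 Ω ±5%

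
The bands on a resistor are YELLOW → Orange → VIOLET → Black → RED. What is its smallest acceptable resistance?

428.26 Ω

Yellow → 4 (first significant figure)
Orange → 3 (second significant figure)
Violet → 7 (third significant figure)
Black → ×1 multiplier
Red → ±2% tolerance
437 × 1 = 437 Ω
Smallest = 437 × (1 − 2/100) = 428.26 Ω.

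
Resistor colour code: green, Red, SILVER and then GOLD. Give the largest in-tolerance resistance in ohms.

0.546 Ω

Green → 5 (first significant figure)
Red → 2 (second significant figure)
Silver → ×0.01 multiplier
Gold → ±5% tolerance
52 × 0.01 = 0.52 Ω
Largest = 0.52 × (1 + 5/100) = 0.546 Ω.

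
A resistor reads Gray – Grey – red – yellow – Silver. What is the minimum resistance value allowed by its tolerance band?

Grey → 8 (first significant figure)
Grey → 8 (second significant figure)
Red → 2 (third significant figure)
Yellow → ×10^4 multiplier
Silver → ±10% tolerance
882 × 10000 = 8820000 Ω
Minimum = 8820000 × (1 − 10/100) = 7938000 Ω.

7938000 Ω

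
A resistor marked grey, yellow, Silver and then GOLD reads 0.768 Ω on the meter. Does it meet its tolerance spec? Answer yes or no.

no

Grey → 8 (first significant figure)
Yellow → 4 (second significant figure)
Silver → ×0.01 multiplier
Gold → ±5% tolerance
84 × 0.01 = 0.84 Ω
Allowed range: 0.798 Ω to 0.882 Ω.
0.768 Ω lies outside that range.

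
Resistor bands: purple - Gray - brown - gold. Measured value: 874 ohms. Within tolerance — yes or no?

no

Violet → 7 (first significant figure)
Grey → 8 (second significant figure)
Brown → ×10 multiplier
Gold → ±5% tolerance
78 × 10 = 780 Ω
Allowed range: 741 Ω to 819 Ω.
874 ohms lies outside that range.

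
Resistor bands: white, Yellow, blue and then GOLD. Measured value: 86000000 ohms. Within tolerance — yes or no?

White → 9 (first significant figure)
Yellow → 4 (second significant figure)
Blue → ×10^6 multiplier
Gold → ±5% tolerance
94 × 1000000 = 94000000 Ω
Allowed range: 89300000 Ω to 98700000 Ω.
86000000 ohms lies outside that range.

no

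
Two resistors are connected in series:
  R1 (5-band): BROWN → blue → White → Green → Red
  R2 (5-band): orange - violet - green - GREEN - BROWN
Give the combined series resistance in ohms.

54400000 Ω

R1: brown, blue, white → 169; green ×10^5 → 16900000 Ω.
R2: orange, violet, green → 375; green ×10^5 → 37500000 Ω.
Series: 16900000 + 37500000 = 54400000 Ω.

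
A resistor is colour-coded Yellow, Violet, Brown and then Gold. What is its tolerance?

The last band, gold, is the tolerance band.
Gold corresponds to ±5%.

±5%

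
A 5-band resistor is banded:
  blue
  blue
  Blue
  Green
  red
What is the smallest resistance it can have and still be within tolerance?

Blue → 6 (first significant figure)
Blue → 6 (second significant figure)
Blue → 6 (third significant figure)
Green → ×10^5 multiplier
Red → ±2% tolerance
666 × 100000 = 66600000 Ω
Smallest = 66600000 × (1 − 2/100) = 65268000 Ω.

65268000 Ω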